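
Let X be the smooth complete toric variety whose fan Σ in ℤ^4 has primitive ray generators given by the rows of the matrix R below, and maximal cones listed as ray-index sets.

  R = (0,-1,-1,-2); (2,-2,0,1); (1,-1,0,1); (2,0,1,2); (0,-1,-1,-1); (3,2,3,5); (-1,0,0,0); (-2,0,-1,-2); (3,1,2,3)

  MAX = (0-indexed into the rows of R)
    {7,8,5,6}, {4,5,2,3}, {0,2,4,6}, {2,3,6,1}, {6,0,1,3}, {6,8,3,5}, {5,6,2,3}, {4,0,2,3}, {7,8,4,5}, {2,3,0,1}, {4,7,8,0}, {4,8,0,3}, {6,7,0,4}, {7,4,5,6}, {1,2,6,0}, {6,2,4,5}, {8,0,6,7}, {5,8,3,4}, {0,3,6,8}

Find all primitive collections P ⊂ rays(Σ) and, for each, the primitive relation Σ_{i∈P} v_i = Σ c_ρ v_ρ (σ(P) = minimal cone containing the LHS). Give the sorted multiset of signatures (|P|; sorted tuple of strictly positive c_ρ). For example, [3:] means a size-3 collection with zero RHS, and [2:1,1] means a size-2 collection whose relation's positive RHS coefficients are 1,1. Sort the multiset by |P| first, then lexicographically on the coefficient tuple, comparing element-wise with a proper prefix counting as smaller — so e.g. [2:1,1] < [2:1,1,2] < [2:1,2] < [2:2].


Σ has 11 primitive collections:

  P={3,7}:  v_{3} + v_{7} = 0  ⟹  sig = [2:]
  P={0,5}:  v_{0} + v_{5} = v_{8}  ⟹  sig = [2:1]
  P={2,7}:  v_{2} + v_{7} = v_{4} + v_{6}  ⟹  sig = [2:1,1]
  P={1,7}:  v_{1} + v_{7} = v_{0} + v_{2} + v_{6}  ⟹  sig = [2:1,1,1]
  P={1,8}:  v_{1} + v_{8} = v_{0} + 3·v_{3} + v_{6}  ⟹  sig = [2:1,1,3]
  P={1,4}:  v_{1} + v_{4} = v_{0} + 2·v_{2}  ⟹  sig = [2:1,2]
  P={1,5}:  v_{1} + v_{5} = 3·v_{3} + v_{6}  ⟹  sig = [2:1,3]
  P={2,8}:  v_{2} + v_{8} = 2·v_{3}  ⟹  sig = [2:2]
  P={3,4,6}:  v_{3} + v_{4} + v_{6} = v_{2}  ⟹  sig = [3:1]
  P={4,6,8}:  v_{4} + v_{6} + v_{8} = v_{3}  ⟹  sig = [3:1]
  P={0,2,3,6}:  v_{0} + v_{2} + v_{3} + v_{6} = v_{1}  ⟹  sig = [4:1]

so the primitive-relation signature multiset is
    |P|=2: 8 collections, coeffs (), (1), (1,1), (1,1,1), (1,1,3), (1,2), (1,3), (2)
    |P|=3: 2 collections, coeffs (1), (1)
    |P|=4: 1 collection, coeffs (1)


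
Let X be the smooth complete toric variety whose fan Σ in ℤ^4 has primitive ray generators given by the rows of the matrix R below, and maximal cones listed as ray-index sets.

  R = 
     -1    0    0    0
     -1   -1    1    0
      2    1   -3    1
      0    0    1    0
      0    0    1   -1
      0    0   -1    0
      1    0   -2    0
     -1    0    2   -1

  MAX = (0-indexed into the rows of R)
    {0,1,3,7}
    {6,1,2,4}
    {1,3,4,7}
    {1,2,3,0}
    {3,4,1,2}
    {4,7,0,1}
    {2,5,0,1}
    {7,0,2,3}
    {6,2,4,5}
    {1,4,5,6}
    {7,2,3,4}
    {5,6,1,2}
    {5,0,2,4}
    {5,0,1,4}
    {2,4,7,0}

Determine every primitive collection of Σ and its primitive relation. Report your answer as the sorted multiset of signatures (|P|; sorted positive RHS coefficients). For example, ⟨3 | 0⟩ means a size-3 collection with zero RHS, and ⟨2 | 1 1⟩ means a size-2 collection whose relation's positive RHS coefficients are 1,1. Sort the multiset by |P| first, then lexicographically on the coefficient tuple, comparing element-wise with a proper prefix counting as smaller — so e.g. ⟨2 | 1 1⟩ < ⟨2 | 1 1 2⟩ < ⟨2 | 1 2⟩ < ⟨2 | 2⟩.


Minimal non-faces — 9 found among 8 rays, 15 max cones:

  P = {3,5}:  v_{3} + v_{5} = 0  ⟹  sig = ⟨2 | 0⟩
  P = {5,7}:  v_{5} + v_{7} = v_{0} + v_{4}  ⟹  sig = ⟨2 | 1 1⟩
  P = {6,7}:  v_{6} + v_{7} = v_{4} + v_{5}  ⟹  sig = ⟨2 | 1 1⟩
  P = {3,6}:  v_{3} + v_{6} = v_{1} + v_{2} + v_{4}  ⟹  sig = ⟨2 | 1 1 1⟩
  P = {0,6}:  v_{0} + v_{6} = 2·v_{5}  ⟹  sig = ⟨2 | 2⟩
  P = {1,2,7}:  v_{1} + v_{2} + v_{7} = 0  ⟹  sig = ⟨3 | 0⟩
  P = {0,3,4}:  v_{0} + v_{3} + v_{4} = v_{7}  ⟹  sig = ⟨3 | 1⟩
  P = {0,1,2,4}:  v_{0} + v_{1} + v_{2} + v_{4} = v_{5}  ⟹  sig = ⟨4 | 1⟩
  P = {1,2,4,5}:  v_{1} + v_{2} + v_{4} + v_{5} = v_{6}  ⟹  sig = ⟨4 | 1⟩

Signatures (|P|; sorted positive RHS coefficients), sorted:
[⟨2 | 0⟩, ⟨2 | 1 1⟩, ⟨2 | 1 1⟩, ⟨2 | 1 1 1⟩, ⟨2 | 2⟩, ⟨3 | 0⟩, ⟨3 | 1⟩, ⟨4 | 1⟩, ⟨4 | 1⟩]


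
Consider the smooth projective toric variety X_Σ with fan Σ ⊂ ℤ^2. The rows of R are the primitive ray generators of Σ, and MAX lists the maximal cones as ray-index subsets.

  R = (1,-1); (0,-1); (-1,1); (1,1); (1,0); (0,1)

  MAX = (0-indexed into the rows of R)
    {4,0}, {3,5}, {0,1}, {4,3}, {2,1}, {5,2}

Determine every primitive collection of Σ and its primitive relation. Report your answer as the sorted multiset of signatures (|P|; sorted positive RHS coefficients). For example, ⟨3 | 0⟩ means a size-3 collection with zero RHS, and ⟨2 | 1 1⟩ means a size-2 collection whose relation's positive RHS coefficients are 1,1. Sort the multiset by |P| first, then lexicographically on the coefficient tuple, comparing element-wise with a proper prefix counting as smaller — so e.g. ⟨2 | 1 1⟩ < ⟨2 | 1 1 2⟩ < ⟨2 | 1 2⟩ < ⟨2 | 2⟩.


The 9 primitive collections of Σ (r=6, n=2):

  P = {0,2}:  v_{0} + v_{2} = 0  so sig = ⟨2 | 0⟩
  P = {1,5}:  v_{1} + v_{5} = 0  so sig = ⟨2 | 0⟩
  P = {0,5}:  v_{0} + v_{5} = v_{4}  so sig = ⟨2 | 1⟩
  P = {1,3}:  v_{1} + v_{3} = v_{4}  so sig = ⟨2 | 1⟩
  P = {1,4}:  v_{1} + v_{4} = v_{0}  so sig = ⟨2 | 1⟩
  P = {2,4}:  v_{2} + v_{4} = v_{5}  so sig = ⟨2 | 1⟩
  P = {4,5}:  v_{4} + v_{5} = v_{3}  so sig = ⟨2 | 1⟩
  P = {0,3}:  v_{0} + v_{3} = 2·v_{4}  so sig = ⟨2 | 2⟩
  P = {2,3}:  v_{2} + v_{3} = 2·v_{5}  so sig = ⟨2 | 2⟩

so the primitive-relation signature multiset is
    |P|=2: 9 collections, coeffs (), (), (1), (1), (1), (1), (1), (2), (2)


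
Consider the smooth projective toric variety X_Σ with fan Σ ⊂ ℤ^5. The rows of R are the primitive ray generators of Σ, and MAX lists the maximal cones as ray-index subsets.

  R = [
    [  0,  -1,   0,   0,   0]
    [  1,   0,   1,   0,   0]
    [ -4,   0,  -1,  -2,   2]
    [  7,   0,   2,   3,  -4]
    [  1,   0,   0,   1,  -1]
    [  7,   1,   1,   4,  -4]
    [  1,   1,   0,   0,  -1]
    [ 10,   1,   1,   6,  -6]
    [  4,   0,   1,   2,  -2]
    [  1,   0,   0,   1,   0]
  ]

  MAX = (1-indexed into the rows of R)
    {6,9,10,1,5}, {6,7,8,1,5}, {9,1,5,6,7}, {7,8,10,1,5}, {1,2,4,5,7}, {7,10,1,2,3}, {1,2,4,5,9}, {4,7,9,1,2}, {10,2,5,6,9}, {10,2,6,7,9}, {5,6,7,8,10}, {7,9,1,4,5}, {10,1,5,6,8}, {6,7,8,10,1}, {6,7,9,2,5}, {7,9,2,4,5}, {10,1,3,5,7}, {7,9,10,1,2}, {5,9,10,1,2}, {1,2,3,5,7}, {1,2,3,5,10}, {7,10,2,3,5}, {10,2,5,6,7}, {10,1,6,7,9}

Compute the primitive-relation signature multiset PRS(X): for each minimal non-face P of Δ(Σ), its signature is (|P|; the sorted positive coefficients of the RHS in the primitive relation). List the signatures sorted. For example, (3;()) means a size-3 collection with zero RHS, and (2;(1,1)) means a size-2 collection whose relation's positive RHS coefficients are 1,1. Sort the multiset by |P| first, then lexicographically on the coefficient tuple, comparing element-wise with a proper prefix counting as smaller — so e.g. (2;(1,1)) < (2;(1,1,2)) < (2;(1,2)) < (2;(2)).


14 minimal non-faces of Δ(Σ) (on 10 rays):

  P={3,9}:  v_{3} + v_{9} = 0  ⇒ sig = (2;())
  P={2,8}:  v_{2} + v_{8} = v_{6} + v_{9}  ⇒ sig = (2;(1,1))
  P={3,6}:  v_{3} + v_{6} = v_{5} + v_{7} + v_{10}  ⇒ sig = (2;(1,1,1))
  P={3,4}:  v_{3} + v_{4} = v_{1} + v_{2} + v_{5} + v_{7}  ⇒ sig = (2;(1,1,1,1))
  P={4,8}:  v_{4} + v_{8} = v_{1} + v_{5} + v_{6} + v_{7} + 2·v_{9}  ⇒ sig = (2;(1,1,1,1,2))
  P={4,6}:  v_{4} + v_{6} = v_{5} + v_{7} + 3·v_{9}  ⇒ sig = (2;(1,1,3))
  P={8,9}:  v_{8} + v_{9} = v_{1} + 2·v_{6}  ⇒ sig = (2;(1,2))
  P={3,8}:  v_{3} + v_{8} = v_{1} + 2·v_{5} + 2·v_{7} + 2·v_{10}  ⇒ sig = (2;(1,2,2,2))
  P={4,10}:  v_{4} + v_{10} = 2·v_{9}  ⇒ sig = (2;(2))
  P={1,2,6}:  v_{1} + v_{2} + v_{6} = 2·v_{9}  ⇒ sig = (3;(2))
  P={5,7,9,10}:  v_{5} + v_{7} + v_{9} + v_{10} = v_{6}  ⇒ sig = (4;(1))
  P={1,2,5,7,9}:  v_{1} + v_{2} + v_{5} + v_{7} + v_{9} = v_{4}  ⇒ sig = (5;(1))
  P={1,2,5,7,10}:  v_{1} + v_{2} + v_{5} + v_{7} + v_{10} = v_{9}  ⇒ sig = (5;(1))
  P={1,5,6,7,10}:  v_{1} + v_{5} + v_{6} + v_{7} + v_{10} = v_{8}  ⇒ sig = (5;(1))

Signatures (|P|; sorted positive RHS coefficients), sorted:
    (2;())
    (2;(1,1))
    (2;(1,1,1))
    (2;(1,1,1,1))
    (2;(1,1,1,1,2))
    (2;(1,1,3))
    (2;(1,2))
    (2;(1,2,2,2))
    (2;(2))
    (3;(2))
    (4;(1))
    (5;(1))
    (5;(1))
    (5;(1))


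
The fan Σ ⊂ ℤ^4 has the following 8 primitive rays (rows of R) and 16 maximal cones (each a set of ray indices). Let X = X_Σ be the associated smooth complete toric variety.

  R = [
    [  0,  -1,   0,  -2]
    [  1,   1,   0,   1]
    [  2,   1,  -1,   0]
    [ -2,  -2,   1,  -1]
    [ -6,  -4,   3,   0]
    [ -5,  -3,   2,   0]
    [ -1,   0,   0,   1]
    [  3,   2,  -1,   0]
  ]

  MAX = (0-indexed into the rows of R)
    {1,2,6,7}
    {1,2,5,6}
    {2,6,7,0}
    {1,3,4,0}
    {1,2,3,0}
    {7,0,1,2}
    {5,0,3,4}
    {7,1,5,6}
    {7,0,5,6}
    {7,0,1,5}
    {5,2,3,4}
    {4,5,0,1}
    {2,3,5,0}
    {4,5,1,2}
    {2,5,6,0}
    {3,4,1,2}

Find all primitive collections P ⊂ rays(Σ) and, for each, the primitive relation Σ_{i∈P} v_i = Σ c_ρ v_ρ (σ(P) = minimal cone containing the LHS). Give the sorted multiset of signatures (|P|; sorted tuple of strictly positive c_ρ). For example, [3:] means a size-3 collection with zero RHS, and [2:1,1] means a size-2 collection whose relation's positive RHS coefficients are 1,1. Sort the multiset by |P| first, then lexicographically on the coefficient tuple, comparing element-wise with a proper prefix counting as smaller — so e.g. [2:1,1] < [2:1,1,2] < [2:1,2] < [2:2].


Δ(Σ) — 8 vertices, 9 min non-faces:

  • {3,6}:  v_{3} + v_{6} = v_{2} + v_{5}  so sig = [2:1,1]
  • {3,7}:  v_{3} + v_{7} = v_{0} + v_{1}  so sig = [2:1,1]
  • {4,6}:  v_{4} + v_{6} = v_{1} + v_{2} + 2·v_{5}  so sig = [2:1,1,2]
  • {4,7}:  v_{4} + v_{7} = v_{0} + 2·v_{1} + v_{5}  so sig = [2:1,1,2]
  • {0,1,6}:  v_{0} + v_{1} + v_{6} = 0  so sig = [3:]
  • {2,5,7}:  v_{2} + v_{5} + v_{7} = 0  so sig = [3:]
  • {1,3,5}:  v_{1} + v_{3} + v_{5} = v_{4}  so sig = [3:1]
  • {0,2,4}:  v_{0} + v_{2} + v_{4} = 2·v_{3}  so sig = [3:2]
  • {0,1,2,5}:  v_{0} + v_{1} + v_{2} + v_{5} = v_{3}  so sig = [4:1]

Signatures (|P|; sorted positive RHS coefficients), sorted:
    [2:1,1]
    [2:1,1]
    [2:1,1,2]
    [2:1,1,2]
    [3:]
    [3:]
    [3:1]
    [3:2]
    [4:1]


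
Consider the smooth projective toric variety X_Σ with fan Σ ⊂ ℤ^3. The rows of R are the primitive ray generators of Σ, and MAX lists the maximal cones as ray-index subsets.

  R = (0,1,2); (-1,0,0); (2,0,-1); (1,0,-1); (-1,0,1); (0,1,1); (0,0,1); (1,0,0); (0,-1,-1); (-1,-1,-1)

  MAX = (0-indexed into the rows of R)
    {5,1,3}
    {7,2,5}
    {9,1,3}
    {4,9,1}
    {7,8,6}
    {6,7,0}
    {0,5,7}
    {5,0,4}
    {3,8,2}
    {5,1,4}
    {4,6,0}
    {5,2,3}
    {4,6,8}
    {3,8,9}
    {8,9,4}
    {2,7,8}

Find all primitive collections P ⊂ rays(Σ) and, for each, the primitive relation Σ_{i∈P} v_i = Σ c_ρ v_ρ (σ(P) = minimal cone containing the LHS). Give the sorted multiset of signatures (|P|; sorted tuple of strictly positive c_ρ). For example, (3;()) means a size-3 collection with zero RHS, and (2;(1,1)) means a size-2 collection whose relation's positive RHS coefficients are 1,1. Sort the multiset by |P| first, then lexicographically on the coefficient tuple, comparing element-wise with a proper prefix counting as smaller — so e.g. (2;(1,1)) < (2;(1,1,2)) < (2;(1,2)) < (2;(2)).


Primitive collections (21):

  • {1,7}:  v_{1} + v_{7} = 0  so sig = (2;())
  • {3,4}:  v_{3} + v_{4} = 0  so sig = (2;())
  • {5,8}:  v_{5} + v_{8} = 0  so sig = (2;())
  • {0,8}:  v_{0} + v_{8} = v_{6}  so sig = (2;(1))
  • {0,9}:  v_{0} + v_{9} = v_{4}  so sig = (2;(1))
  • {1,2}:  v_{1} + v_{2} = v_{3}  so sig = (2;(1))
  • {1,6}:  v_{1} + v_{6} = v_{4}  so sig = (2;(1))
  • {1,8}:  v_{1} + v_{8} = v_{9}  so sig = (2;(1))
  • {2,4}:  v_{2} + v_{4} = v_{7}  so sig = (2;(1))
  • {3,6}:  v_{3} + v_{6} = v_{7}  so sig = (2;(1))
  • {3,7}:  v_{3} + v_{7} = v_{2}  so sig = (2;(1))
  • {4,7}:  v_{4} + v_{7} = v_{6}  so sig = (2;(1))
  • {5,6}:  v_{5} + v_{6} = v_{0}  so sig = (2;(1))
  • {5,9}:  v_{5} + v_{9} = v_{1}  so sig = (2;(1))
  • {7,9}:  v_{7} + v_{9} = v_{8}  so sig = (2;(1))
  • {0,1}:  v_{0} + v_{1} = v_{4} + v_{5}  so sig = (2;(1,1))
  • {0,3}:  v_{0} + v_{3} = v_{5} + v_{7}  so sig = (2;(1,1))
  • {2,9}:  v_{2} + v_{9} = v_{3} + v_{8}  so sig = (2;(1,1))
  • {6,9}:  v_{6} + v_{9} = v_{4} + v_{8}  so sig = (2;(1,1))
  • {0,2}:  v_{0} + v_{2} = v_{5} + 2·v_{7}  so sig = (2;(1,2))
  • {2,6}:  v_{2} + v_{6} = 2·v_{7}  so sig = (2;(2))

Signatures (|P|; sorted positive RHS coefficients), sorted:
[(2;()), (2;()), (2;()), (2;(1)), (2;(1)), (2;(1)), (2;(1)), (2;(1)), (2;(1)), (2;(1)), (2;(1)), (2;(1)), (2;(1)), (2;(1)), (2;(1)), (2;(1,1)), (2;(1,1)), (2;(1,1)), (2;(1,1)), (2;(1,2)), (2;(2))]


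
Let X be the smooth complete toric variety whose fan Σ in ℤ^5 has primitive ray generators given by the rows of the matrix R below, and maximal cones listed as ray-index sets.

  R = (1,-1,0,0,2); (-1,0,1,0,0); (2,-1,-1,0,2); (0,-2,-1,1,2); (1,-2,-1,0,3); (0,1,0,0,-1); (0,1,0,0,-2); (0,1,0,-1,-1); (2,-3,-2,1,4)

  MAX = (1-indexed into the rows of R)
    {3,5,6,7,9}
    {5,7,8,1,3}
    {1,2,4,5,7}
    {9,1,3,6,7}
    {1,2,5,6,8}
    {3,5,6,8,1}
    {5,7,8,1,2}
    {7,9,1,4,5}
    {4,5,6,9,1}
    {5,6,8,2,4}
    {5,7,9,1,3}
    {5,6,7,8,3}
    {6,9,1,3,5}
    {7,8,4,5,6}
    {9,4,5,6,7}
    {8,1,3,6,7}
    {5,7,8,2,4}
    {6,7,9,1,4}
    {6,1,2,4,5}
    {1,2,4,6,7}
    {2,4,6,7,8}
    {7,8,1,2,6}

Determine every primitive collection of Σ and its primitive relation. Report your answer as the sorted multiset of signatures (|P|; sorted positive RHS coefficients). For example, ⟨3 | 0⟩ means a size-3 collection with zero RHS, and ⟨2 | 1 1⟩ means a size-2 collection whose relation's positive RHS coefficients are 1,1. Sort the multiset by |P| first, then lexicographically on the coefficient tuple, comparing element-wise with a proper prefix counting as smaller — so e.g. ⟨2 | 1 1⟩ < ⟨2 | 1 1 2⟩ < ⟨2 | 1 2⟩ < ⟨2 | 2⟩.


Minimal non-faces — 7 found among 9 rays, 22 max cones:

  {2,3}:  v_{2} + v_{3} = v_{1}  ⇒ sig = ⟨2 | 1⟩
  {3,4}:  v_{3} + v_{4} = v_{9}  ⇒ sig = ⟨2 | 1⟩
  {2,9}:  v_{2} + v_{9} = v_{1} + v_{4}  ⇒ sig = ⟨2 | 1 1⟩
  {8,9}:  v_{8} + v_{9} = 2·v_{5} + v_{6} + v_{7}  ⇒ sig = ⟨2 | 1 1 2⟩
  {1,4,8}:  v_{1} + v_{4} + v_{8} = v_{5}  ⇒ sig = ⟨3 | 1⟩
  {2,5,6,7}:  v_{2} + v_{5} + v_{6} + v_{7} = 0  ⇒ sig = ⟨4 | 0⟩
  {1,5,6,7}:  v_{1} + v_{5} + v_{6} + v_{7} = v_{3}  ⇒ sig = ⟨4 | 1⟩

Signatures (|P|; sorted positive RHS coefficients), sorted:
{ ⟨2 | 1⟩ ×2,  ⟨2 | 1 1⟩,  ⟨2 | 1 1 2⟩,  ⟨3 | 1⟩,  ⟨4 | 0⟩,  ⟨4 | 1⟩ }


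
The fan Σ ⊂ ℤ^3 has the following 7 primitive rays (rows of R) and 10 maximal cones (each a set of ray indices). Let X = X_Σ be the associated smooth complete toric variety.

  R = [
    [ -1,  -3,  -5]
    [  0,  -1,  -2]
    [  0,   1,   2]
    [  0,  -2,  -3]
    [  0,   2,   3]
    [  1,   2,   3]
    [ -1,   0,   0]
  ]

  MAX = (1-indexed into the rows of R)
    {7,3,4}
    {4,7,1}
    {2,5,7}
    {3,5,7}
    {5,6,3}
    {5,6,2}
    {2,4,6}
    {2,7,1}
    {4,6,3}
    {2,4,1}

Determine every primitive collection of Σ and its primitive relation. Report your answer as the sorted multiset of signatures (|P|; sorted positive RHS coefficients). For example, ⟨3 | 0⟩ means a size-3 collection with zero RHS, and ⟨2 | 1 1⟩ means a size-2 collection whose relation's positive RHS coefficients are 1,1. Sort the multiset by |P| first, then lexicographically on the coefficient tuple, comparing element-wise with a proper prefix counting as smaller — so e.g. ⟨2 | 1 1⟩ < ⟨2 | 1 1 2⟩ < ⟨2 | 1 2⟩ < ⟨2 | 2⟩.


Primitive collections (7):

  • {2,3}:  v_{2} + v_{3} = 0  ⟹  sig = ⟨2 | 0⟩
  • {4,5}:  v_{4} + v_{5} = 0  ⟹  sig = ⟨2 | 0⟩
  • {1,6}:  v_{1} + v_{6} = v_{2}  ⟹  sig = ⟨2 | 1⟩
  • {6,7}:  v_{6} + v_{7} = v_{5}  ⟹  sig = ⟨2 | 1⟩
  • {1,3}:  v_{1} + v_{3} = v_{4} + v_{7}  ⟹  sig = ⟨2 | 1 1⟩
  • {1,5}:  v_{1} + v_{5} = v_{2} + v_{7}  ⟹  sig = ⟨2 | 1 1⟩
  • {2,4,7}:  v_{2} + v_{4} + v_{7} = v_{1}  ⟹  sig = ⟨3 | 1⟩

so the primitive-relation signature multiset is
{ ⟨2 | 0⟩ ×2,  ⟨2 | 1⟩ ×2,  ⟨2 | 1 1⟩ ×2,  ⟨3 | 1⟩ }


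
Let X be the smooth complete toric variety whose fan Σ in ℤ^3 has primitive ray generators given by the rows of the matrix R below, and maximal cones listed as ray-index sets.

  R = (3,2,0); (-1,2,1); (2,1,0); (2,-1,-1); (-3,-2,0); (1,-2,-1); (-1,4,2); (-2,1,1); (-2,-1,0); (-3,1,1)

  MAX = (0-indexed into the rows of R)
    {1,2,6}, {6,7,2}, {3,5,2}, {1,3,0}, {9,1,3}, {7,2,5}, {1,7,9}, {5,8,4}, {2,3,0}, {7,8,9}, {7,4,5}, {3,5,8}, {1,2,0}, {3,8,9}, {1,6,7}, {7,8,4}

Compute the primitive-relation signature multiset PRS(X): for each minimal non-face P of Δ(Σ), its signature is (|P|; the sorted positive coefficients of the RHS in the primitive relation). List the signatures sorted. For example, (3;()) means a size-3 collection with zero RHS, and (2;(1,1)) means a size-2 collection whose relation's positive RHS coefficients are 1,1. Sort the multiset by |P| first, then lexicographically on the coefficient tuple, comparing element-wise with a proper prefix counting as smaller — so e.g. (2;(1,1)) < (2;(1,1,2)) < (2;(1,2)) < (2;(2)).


Δ(Σ) — 10 vertices, 24 min non-faces:

  P = {0,4}:  v_{0} + v_{4} = 0  ⇒ sig = (2;())
  P = {1,5}:  v_{1} + v_{5} = 0  ⇒ sig = (2;())
  P = {2,8}:  v_{2} + v_{8} = 0  ⇒ sig = (2;())
  P = {3,7}:  v_{3} + v_{7} = 0  ⇒ sig = (2;())
  P = {1,8}:  v_{1} + v_{8} = v_{9}  ⇒ sig = (2;(1))
  P = {2,9}:  v_{2} + v_{9} = v_{1}  ⇒ sig = (2;(1))
  P = {5,9}:  v_{5} + v_{9} = v_{8}  ⇒ sig = (2;(1))
  P = {0,5}:  v_{0} + v_{5} = v_{2} + v_{3}  ⇒ sig = (2;(1,1))
  P = {0,7}:  v_{0} + v_{7} = v_{1} + v_{2}  ⇒ sig = (2;(1,1))
  P = {0,8}:  v_{0} + v_{8} = v_{1} + v_{3}  ⇒ sig = (2;(1,1))
  P = {1,4}:  v_{1} + v_{4} = v_{7} + v_{8}  ⇒ sig = (2;(1,1))
  P = {2,4}:  v_{2} + v_{4} = v_{5} + v_{7}  ⇒ sig = (2;(1,1))
  P = {3,4}:  v_{3} + v_{4} = v_{5} + v_{8}  ⇒ sig = (2;(1,1))
  P = {3,6}:  v_{3} + v_{6} = v_{1} + v_{2}  ⇒ sig = (2;(1,1))
  P = {5,6}:  v_{5} + v_{6} = v_{2} + v_{7}  ⇒ sig = (2;(1,1))
  P = {6,8}:  v_{6} + v_{8} = v_{1} + v_{7}  ⇒ sig = (2;(1,1))
  P = {0,9}:  v_{0} + v_{9} = 2·v_{1} + v_{3}  ⇒ sig = (2;(1,2))
  P = {4,9}:  v_{4} + v_{9} = v_{7} + 2·v_{8}  ⇒ sig = (2;(1,2))
  P = {6,9}:  v_{6} + v_{9} = 2·v_{1} + v_{7}  ⇒ sig = (2;(1,2))
  P = {4,6}:  v_{4} + v_{6} = 2·v_{7}  ⇒ sig = (2;(2))
  P = {0,6}:  v_{0} + v_{6} = 2·v_{1} + 2·v_{2}  ⇒ sig = (2;(2,2))
  P = {1,2,3}:  v_{1} + v_{2} + v_{3} = v_{0}  ⇒ sig = (3;(1))
  P = {1,2,7}:  v_{1} + v_{2} + v_{7} = v_{6}  ⇒ sig = (3;(1))
  P = {5,7,8}:  v_{5} + v_{7} + v_{8} = v_{4}  ⇒ sig = (3;(1))

so the primitive-relation signature multiset is
    (2;())
    (2;())
    (2;())
    (2;())
    (2;(1))
    (2;(1))
    (2;(1))
    (2;(1,1))
    (2;(1,1))
    (2;(1,1))
    (2;(1,1))
    (2;(1,1))
    (2;(1,1))
    (2;(1,1))
    (2;(1,1))
    (2;(1,1))
    (2;(1,2))
    (2;(1,2))
    (2;(1,2))
    (2;(2))
    (2;(2,2))
    (3;(1))
    (3;(1))
    (3;(1))


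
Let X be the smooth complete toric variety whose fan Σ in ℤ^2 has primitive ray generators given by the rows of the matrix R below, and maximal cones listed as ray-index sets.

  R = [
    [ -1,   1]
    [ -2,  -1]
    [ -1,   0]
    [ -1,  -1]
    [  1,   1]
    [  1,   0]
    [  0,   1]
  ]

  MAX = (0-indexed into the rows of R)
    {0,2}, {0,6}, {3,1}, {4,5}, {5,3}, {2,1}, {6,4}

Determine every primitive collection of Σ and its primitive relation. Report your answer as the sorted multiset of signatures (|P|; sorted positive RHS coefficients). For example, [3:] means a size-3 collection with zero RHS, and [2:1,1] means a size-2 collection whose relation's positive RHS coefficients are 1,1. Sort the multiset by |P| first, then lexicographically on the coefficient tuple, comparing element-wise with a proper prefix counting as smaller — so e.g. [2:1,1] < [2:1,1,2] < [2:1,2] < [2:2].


The 14 primitive collections of Σ (r=7, n=2):

  P = {2,5}:  v_{2} + v_{5} = 0 ; sig = [2:]
  P = {3,4}:  v_{3} + v_{4} = 0 ; sig = [2:]
  P = {0,5}:  v_{0} + v_{5} = v_{6} ; sig = [2:1]
  P = {1,4}:  v_{1} + v_{4} = v_{2} ; sig = [2:1]
  P = {1,5}:  v_{1} + v_{5} = v_{3} ; sig = [2:1]
  P = {2,3}:  v_{2} + v_{3} = v_{1} ; sig = [2:1]
  P = {2,4}:  v_{2} + v_{4} = v_{6} ; sig = [2:1]
  P = {2,6}:  v_{2} + v_{6} = v_{0} ; sig = [2:1]
  P = {3,6}:  v_{3} + v_{6} = v_{2} ; sig = [2:1]
  P = {5,6}:  v_{5} + v_{6} = v_{4} ; sig = [2:1]
  P = {0,3}:  v_{0} + v_{3} = 2·v_{2} ; sig = [2:2]
  P = {0,4}:  v_{0} + v_{4} = 2·v_{6} ; sig = [2:2]
  P = {1,6}:  v_{1} + v_{6} = 2·v_{2} ; sig = [2:2]
  P = {0,1}:  v_{0} + v_{1} = 3·v_{2} ; sig = [2:3]

Sorted signature multiset PRS(X):
    |P|=2: 14 collections, coeffs (), (), (1), (1), (1), (1), (1), (1), (1), (1), (2), (2), (2), (3)


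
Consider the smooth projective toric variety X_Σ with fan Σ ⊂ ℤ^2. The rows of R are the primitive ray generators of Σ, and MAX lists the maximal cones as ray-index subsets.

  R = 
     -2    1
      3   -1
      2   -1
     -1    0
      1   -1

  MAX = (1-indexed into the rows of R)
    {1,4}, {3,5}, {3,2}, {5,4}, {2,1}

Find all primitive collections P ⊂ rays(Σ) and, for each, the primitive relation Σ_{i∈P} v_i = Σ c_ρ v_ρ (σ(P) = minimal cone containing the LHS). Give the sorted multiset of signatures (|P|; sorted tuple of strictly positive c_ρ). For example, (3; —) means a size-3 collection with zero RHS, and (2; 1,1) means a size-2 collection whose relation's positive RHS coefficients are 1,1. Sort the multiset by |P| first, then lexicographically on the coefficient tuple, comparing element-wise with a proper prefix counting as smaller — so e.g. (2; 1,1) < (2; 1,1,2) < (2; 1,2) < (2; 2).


Δ(Σ) — 5 vertices, 5 min non-faces:

  P={1,3}:  v_{1} + v_{3} = 0  →  sig = (2; —)
  P={1,5}:  v_{1} + v_{5} = v_{4}  →  sig = (2; 1)
  P={2,4}:  v_{2} + v_{4} = v_{3}  →  sig = (2; 1)
  P={3,4}:  v_{3} + v_{4} = v_{5}  →  sig = (2; 1)
  P={2,5}:  v_{2} + v_{5} = 2·v_{3}  →  sig = (2; 2)

Hence PRS(X_Σ) =
{ (2; —),  (2; 1) ×3,  (2; 2) }


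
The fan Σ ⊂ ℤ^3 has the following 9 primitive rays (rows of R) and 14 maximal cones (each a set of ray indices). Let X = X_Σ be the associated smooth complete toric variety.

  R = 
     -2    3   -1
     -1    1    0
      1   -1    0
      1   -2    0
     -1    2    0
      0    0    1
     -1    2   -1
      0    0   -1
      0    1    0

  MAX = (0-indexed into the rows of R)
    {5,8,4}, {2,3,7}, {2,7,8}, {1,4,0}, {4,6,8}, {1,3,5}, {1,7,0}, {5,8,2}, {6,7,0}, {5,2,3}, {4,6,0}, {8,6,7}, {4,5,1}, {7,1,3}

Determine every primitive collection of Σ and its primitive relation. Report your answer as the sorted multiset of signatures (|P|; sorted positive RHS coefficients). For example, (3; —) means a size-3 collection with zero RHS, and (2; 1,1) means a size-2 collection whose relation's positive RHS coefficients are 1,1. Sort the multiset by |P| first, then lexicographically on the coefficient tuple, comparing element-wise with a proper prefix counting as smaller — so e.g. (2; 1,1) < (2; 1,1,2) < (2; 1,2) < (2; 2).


|primitive collections| = 15. Relations:

  {1,2}:  v_{1} + v_{2} = 0 — sig = (2; —)
  {3,4}:  v_{3} + v_{4} = 0 — sig = (2; —)
  {5,7}:  v_{5} + v_{7} = 0 — sig = (2; —)
  {0,2}:  v_{0} + v_{2} = v_{6} — sig = (2; 1)
  {1,6}:  v_{1} + v_{6} = v_{0} — sig = (2; 1)
  {1,8}:  v_{1} + v_{8} = v_{4} — sig = (2; 1)
  {2,4}:  v_{2} + v_{4} = v_{8} — sig = (2; 1)
  {3,6}:  v_{3} + v_{6} = v_{7} — sig = (2; 1)
  {3,8}:  v_{3} + v_{8} = v_{2} — sig = (2; 1)
  {4,7}:  v_{4} + v_{7} = v_{6} — sig = (2; 1)
  {5,6}:  v_{5} + v_{6} = v_{4} — sig = (2; 1)
  {0,3}:  v_{0} + v_{3} = v_{1} + v_{7} — sig = (2; 1,1)
  {0,5}:  v_{0} + v_{5} = v_{1} + v_{4} — sig = (2; 1,1)
  {0,8}:  v_{0} + v_{8} = v_{4} + v_{6} — sig = (2; 1,1)
  {2,6}:  v_{2} + v_{6} = v_{7} + v_{8} — sig = (2; 1,1)

Hence PRS(X_Σ) =
    |P|=2: 15 collections, coeffs (), (), (), (1), (1), (1), (1), (1), (1), (1), (1), (1,1), (1,1), (1,1), (1,1)


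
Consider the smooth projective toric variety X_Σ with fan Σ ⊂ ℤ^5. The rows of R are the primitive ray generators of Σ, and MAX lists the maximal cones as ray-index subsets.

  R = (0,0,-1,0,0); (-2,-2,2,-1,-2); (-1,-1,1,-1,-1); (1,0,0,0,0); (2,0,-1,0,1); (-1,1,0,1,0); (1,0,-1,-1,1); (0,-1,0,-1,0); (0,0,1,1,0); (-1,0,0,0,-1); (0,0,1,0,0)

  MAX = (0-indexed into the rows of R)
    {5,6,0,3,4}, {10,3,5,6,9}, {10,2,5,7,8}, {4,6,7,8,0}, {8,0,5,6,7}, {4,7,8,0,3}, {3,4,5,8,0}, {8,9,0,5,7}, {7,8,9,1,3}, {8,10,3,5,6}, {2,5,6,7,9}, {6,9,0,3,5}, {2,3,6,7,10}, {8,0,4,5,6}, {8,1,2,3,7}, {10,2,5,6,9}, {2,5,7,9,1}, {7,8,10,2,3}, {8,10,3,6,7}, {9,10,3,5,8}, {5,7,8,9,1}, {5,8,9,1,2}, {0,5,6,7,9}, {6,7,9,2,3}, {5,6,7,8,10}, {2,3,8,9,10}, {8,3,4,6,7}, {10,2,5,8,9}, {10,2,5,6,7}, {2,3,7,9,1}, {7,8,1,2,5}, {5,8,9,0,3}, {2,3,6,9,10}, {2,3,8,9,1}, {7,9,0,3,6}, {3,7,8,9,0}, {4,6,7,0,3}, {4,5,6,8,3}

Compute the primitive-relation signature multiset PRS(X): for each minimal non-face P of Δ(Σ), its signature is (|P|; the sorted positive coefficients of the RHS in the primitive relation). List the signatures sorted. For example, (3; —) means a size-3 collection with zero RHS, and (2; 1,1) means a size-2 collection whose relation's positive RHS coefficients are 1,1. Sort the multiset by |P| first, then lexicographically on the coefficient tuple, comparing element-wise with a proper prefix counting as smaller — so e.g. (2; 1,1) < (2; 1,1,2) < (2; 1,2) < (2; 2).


18 minimal non-faces of Δ(Σ) (on 11 rays):

  {0,10}:  v_{0} + v_{10} = 0 — sig = (2; —)
  {0,2}:  v_{0} + v_{2} = v_{7} + v_{9} — sig = (2; 1,1)
  {1,6}:  v_{1} + v_{6} = v_{2} + v_{7} — sig = (2; 1,1)
  {2,4}:  v_{2} + v_{4} = v_{3} + v_{7} — sig = (2; 1,1)
  {4,9}:  v_{4} + v_{9} = v_{0} + v_{3} — sig = (2; 1,1)
  {4,10}:  v_{4} + v_{10} = v_{3} + v_{6} + v_{8} — sig = (2; 1,1,1)
  {1,4}:  v_{1} + v_{4} = v_{3} + 2·v_{7} + v_{8} + v_{9} — sig = (2; 1,1,1,2)
  {1,10}:  v_{1} + v_{10} = 2·v_{2} + v_{8} — sig = (2; 1,2)
  {0,1}:  v_{0} + v_{1} = 2·v_{7} + v_{8} + 2·v_{9} — sig = (2; 1,2,2)
  {3,5,7}:  v_{3} + v_{5} + v_{7} = 0 — sig = (3; —)
  {6,8,9}:  v_{6} + v_{8} + v_{9} = 0 — sig = (3; —)
  {7,9,10}:  v_{7} + v_{9} + v_{10} = v_{2} — sig = (3; 1)
  {2,3,5}:  v_{2} + v_{3} + v_{5} = v_{9} + v_{10} — sig = (3; 1,1)
  {2,6,8}:  v_{2} + v_{6} + v_{8} = v_{7} + v_{10} — sig = (3; 1,1)
  {1,3,5}:  v_{1} + v_{3} + v_{5} = v_{2} + v_{8} + v_{9} — sig = (3; 1,1,1)
  {4,5,7}:  v_{4} + v_{5} + v_{7} = v_{0} + v_{6} + v_{8} — sig = (3; 1,1,1)
  {0,3,6,8}:  v_{0} + v_{3} + v_{6} + v_{8} = v_{4} — sig = (4; 1)
  {2,7,8,9}:  v_{2} + v_{7} + v_{8} + v_{9} = v_{1} — sig = (4; 1)

so the primitive-relation signature multiset is
[(2; —), (2; 1,1), (2; 1,1), (2; 1,1), (2; 1,1), (2; 1,1,1), (2; 1,1,1,2), (2; 1,2), (2; 1,2,2), (3; —), (3; —), (3; 1), (3; 1,1), (3; 1,1), (3; 1,1,1), (3; 1,1,1), (4; 1), (4; 1)]


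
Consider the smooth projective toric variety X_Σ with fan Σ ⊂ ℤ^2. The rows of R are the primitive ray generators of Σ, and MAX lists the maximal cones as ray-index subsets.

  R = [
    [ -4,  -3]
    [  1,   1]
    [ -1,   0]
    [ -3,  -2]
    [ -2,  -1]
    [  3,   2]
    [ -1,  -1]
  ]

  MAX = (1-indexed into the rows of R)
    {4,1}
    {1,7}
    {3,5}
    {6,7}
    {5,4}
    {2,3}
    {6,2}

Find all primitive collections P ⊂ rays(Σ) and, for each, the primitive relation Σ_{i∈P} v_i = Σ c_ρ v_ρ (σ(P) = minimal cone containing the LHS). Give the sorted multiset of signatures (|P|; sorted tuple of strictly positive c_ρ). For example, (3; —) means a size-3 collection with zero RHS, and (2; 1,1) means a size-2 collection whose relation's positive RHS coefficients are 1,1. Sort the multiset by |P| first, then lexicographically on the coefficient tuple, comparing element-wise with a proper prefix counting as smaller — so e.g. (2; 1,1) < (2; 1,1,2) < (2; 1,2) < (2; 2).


Minimal non-faces — 14 found among 7 rays, 7 max cones:

  {2,7}:  v_{2} + v_{7} = 0  →  sig = (2; —)
  {4,6}:  v_{4} + v_{6} = 0  →  sig = (2; —)
  {1,2}:  v_{1} + v_{2} = v_{4}  →  sig = (2; 1)
  {1,6}:  v_{1} + v_{6} = v_{7}  →  sig = (2; 1)
  {2,4}:  v_{2} + v_{4} = v_{5}  →  sig = (2; 1)
  {2,5}:  v_{2} + v_{5} = v_{3}  →  sig = (2; 1)
  {3,7}:  v_{3} + v_{7} = v_{5}  →  sig = (2; 1)
  {4,7}:  v_{4} + v_{7} = v_{1}  →  sig = (2; 1)
  {5,6}:  v_{5} + v_{6} = v_{2}  →  sig = (2; 1)
  {5,7}:  v_{5} + v_{7} = v_{4}  →  sig = (2; 1)
  {1,3}:  v_{1} + v_{3} = v_{4} + v_{5}  →  sig = (2; 1,1)
  {1,5}:  v_{1} + v_{5} = 2·v_{4}  →  sig = (2; 2)
  {3,4}:  v_{3} + v_{4} = 2·v_{5}  →  sig = (2; 2)
  {3,6}:  v_{3} + v_{6} = 2·v_{2}  →  sig = (2; 2)

Signatures (|P|; sorted positive RHS coefficients), sorted:
    |P|=2: 14 collections, coeffs (), (), (1), (1), (1), (1), (1), (1), (1), (1), (1,1), (2), (2), (2)


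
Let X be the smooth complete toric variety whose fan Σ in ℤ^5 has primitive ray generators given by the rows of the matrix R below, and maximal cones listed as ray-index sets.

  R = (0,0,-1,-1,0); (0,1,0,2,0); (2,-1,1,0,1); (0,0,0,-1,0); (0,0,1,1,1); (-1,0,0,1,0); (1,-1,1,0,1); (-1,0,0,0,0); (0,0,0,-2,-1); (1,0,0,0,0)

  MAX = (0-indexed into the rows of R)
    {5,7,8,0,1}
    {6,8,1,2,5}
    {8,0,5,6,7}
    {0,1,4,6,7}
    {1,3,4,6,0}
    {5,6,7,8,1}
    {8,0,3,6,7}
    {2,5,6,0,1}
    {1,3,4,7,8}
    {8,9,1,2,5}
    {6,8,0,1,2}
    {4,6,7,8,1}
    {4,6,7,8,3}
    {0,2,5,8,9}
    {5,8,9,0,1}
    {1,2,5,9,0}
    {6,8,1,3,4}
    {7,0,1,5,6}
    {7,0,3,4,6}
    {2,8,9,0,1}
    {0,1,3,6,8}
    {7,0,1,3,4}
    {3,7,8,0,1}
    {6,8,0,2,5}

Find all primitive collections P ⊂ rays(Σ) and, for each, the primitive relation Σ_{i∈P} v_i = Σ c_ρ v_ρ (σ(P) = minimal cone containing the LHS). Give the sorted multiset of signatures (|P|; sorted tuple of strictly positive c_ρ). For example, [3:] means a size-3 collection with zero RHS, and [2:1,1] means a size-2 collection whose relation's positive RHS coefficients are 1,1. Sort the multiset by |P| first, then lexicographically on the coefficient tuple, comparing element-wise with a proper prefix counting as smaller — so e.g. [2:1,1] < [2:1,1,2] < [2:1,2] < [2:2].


Σ has 14 primitive collections:

  {7,9}:  v_{7} + v_{9} = 0 ; sig = [2:]
  {2,7}:  v_{2} + v_{7} = v_{6} ; sig = [2:1]
  {3,5}:  v_{3} + v_{5} = v_{7} ; sig = [2:1]
  {6,9}:  v_{6} + v_{9} = v_{2} ; sig = [2:1]
  {4,9}:  v_{4} + v_{9} = v_{1} + v_{3} + v_{6} ; sig = [2:1,1,1]
  {3,9}:  v_{3} + v_{9} = v_{0} + v_{1} + v_{6} + v_{8} ; sig = [2:1,1,1,1]
  {2,3}:  v_{2} + v_{3} = v_{0} + v_{1} + 2·v_{6} + v_{8} ; sig = [2:1,1,1,2]
  {2,4}:  v_{2} + v_{4} = v_{1} + v_{3} + 2·v_{6} ; sig = [2:1,1,2]
  {4,5}:  v_{4} + v_{5} = v_{1} + v_{6} + 2·v_{7} ; sig = [2:1,1,2]
  {0,4,8}:  v_{0} + v_{4} + v_{8} = 2·v_{3} ; sig = [3:2]
  {1,3,6,7}:  v_{1} + v_{3} + v_{6} + v_{7} = v_{4} ; sig = [4:1]
  {0,1,5,6,8}:  v_{0} + v_{1} + v_{5} + v_{6} + v_{8} = 0 ; sig = [5:]
  {0,1,2,5,8}:  v_{0} + v_{1} + v_{2} + v_{5} + v_{8} = v_{9} ; sig = [5:1]
  {0,1,6,7,8}:  v_{0} + v_{1} + v_{6} + v_{7} + v_{8} = v_{3} ; sig = [5:1]

Sorted signature multiset PRS(X):
[[2:], [2:1], [2:1], [2:1], [2:1,1,1], [2:1,1,1,1], [2:1,1,1,2], [2:1,1,2], [2:1,1,2], [3:2], [4:1], [5:], [5:1], [5:1]]


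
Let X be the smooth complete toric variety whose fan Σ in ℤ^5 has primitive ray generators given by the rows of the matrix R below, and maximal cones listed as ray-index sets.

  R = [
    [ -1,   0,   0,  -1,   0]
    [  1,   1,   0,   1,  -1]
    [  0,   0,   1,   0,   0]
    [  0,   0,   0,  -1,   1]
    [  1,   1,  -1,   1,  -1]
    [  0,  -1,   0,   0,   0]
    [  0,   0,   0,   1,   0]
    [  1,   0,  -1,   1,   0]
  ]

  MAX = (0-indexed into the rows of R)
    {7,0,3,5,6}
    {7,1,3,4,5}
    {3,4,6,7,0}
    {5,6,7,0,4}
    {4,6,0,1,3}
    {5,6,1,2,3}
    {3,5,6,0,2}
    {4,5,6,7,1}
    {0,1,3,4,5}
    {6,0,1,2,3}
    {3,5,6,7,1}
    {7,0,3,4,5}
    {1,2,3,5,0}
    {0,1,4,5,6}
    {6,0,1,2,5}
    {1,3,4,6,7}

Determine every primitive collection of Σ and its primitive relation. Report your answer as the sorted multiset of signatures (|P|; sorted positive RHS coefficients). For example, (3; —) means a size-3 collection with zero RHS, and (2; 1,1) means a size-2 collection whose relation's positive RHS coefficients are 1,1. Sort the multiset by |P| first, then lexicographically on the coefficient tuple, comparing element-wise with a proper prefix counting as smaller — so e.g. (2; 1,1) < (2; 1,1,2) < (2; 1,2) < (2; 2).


Δ(Σ) — 8 vertices, 5 min non-faces:

  P={2,4}:  v_{2} + v_{4} = v_{1} — sig = (2; 1)
  P={2,7}:  v_{2} + v_{7} = v_{1} + v_{3} + v_{5} + v_{6} — sig = (2; 1,1,1,1)
  P={0,1,7}:  v_{0} + v_{1} + v_{7} = v_{4} — sig = (3; 1)
  P={3,4,5,6}:  v_{3} + v_{4} + v_{5} + v_{6} = v_{7} — sig = (4; 1)
  P={0,1,3,5,6}:  v_{0} + v_{1} + v_{3} + v_{5} + v_{6} = 0 — sig = (5; —)

Hence PRS(X_Σ) =
{ (2; 1),  (2; 1,1,1,1),  (3; 1),  (4; 1),  (5; —) }


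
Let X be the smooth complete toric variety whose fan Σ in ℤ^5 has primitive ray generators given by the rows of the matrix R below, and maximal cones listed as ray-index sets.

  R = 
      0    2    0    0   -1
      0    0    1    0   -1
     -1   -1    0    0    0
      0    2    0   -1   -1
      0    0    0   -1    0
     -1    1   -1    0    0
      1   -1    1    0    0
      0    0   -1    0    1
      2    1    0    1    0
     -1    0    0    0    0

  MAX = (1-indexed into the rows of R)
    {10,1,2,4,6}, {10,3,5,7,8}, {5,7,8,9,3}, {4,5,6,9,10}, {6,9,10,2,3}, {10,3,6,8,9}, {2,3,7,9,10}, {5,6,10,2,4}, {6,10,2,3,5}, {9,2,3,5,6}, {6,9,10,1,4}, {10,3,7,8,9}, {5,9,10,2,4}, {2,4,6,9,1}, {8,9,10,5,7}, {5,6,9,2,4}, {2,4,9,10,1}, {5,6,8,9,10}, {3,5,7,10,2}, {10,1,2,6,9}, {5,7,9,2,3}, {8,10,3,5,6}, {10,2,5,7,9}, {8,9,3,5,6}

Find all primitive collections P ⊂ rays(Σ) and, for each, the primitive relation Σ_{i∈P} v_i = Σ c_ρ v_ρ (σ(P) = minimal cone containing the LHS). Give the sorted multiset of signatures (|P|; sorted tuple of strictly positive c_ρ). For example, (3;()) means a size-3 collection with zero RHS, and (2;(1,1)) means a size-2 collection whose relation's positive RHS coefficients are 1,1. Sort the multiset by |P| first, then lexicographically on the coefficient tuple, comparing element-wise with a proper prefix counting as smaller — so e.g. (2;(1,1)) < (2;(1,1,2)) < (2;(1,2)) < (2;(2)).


The 12 primitive collections of Σ (r=10, n=5):

  {2,8}:  v_{2} + v_{8} = 0  ⟹  sig = (2;())
  {6,7}:  v_{6} + v_{7} = 0  ⟹  sig = (2;())
  {1,5}:  v_{1} + v_{5} = v_{4}  ⟹  sig = (2;(1))
  {1,3}:  v_{1} + v_{3} = v_{2} + v_{6}  ⟹  sig = (2;(1,1))
  {3,4}:  v_{3} + v_{4} = v_{2} + v_{5} + v_{6}  ⟹  sig = (2;(1,1,1))
  {1,7}:  v_{1} + v_{7} = v_{2} + v_{5} + v_{9} + v_{10}  ⟹  sig = (2;(1,1,1,1))
  {1,8}:  v_{1} + v_{8} = v_{5} + v_{6} + v_{9} + v_{10}  ⟹  sig = (2;(1,1,1,1))
  {4,7}:  v_{4} + v_{7} = v_{2} + 2·v_{5} + v_{9} + v_{10}  ⟹  sig = (2;(1,1,1,2))
  {4,8}:  v_{4} + v_{8} = 2·v_{5} + v_{6} + v_{9} + v_{10}  ⟹  sig = (2;(1,1,1,2))
  {3,5,9,10}:  v_{3} + v_{5} + v_{9} + v_{10} = 0  ⟹  sig = (4;())
  {2,5,6,9,10}:  v_{2} + v_{5} + v_{6} + v_{9} + v_{10} = v_{1}  ⟹  sig = (5;(1))
  {2,4,6,9,10}:  v_{2} + v_{4} + v_{6} + v_{9} + v_{10} = 2·v_{1}  ⟹  sig = (5;(2))

Sorted signature multiset PRS(X):
    (2;())
    (2;())
    (2;(1))
    (2;(1,1))
    (2;(1,1,1))
    (2;(1,1,1,1))
    (2;(1,1,1,1))
    (2;(1,1,1,2))
    (2;(1,1,1,2))
    (4;())
    (5;(1))
    (5;(2))


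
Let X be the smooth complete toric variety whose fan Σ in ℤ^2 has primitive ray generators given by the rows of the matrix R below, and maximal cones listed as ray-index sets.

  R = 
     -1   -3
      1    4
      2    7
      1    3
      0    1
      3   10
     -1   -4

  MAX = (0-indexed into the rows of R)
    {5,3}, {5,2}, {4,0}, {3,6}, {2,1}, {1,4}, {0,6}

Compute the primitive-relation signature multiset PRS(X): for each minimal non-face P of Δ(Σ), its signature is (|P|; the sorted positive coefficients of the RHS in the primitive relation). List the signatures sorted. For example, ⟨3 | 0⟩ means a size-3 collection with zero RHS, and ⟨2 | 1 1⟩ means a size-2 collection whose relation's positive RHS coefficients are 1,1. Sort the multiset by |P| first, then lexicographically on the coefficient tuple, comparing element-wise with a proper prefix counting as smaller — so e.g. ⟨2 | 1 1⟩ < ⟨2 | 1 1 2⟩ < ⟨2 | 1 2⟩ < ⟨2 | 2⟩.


14 minimal non-faces of Δ(Σ) (on 7 rays):

  {0,3}:  v_{0} + v_{3} = 0  →  sig = ⟨2 | 0⟩
  {1,6}:  v_{1} + v_{6} = 0  →  sig = ⟨2 | 0⟩
  {0,1}:  v_{0} + v_{1} = v_{4}  →  sig = ⟨2 | 1⟩
  {0,2}:  v_{0} + v_{2} = v_{1}  →  sig = ⟨2 | 1⟩
  {0,5}:  v_{0} + v_{5} = v_{2}  →  sig = ⟨2 | 1⟩
  {1,3}:  v_{1} + v_{3} = v_{2}  →  sig = ⟨2 | 1⟩
  {2,3}:  v_{2} + v_{3} = v_{5}  →  sig = ⟨2 | 1⟩
  {2,6}:  v_{2} + v_{6} = v_{3}  →  sig = ⟨2 | 1⟩
  {3,4}:  v_{3} + v_{4} = v_{1}  →  sig = ⟨2 | 1⟩
  {4,6}:  v_{4} + v_{6} = v_{0}  →  sig = ⟨2 | 1⟩
  {4,5}:  v_{4} + v_{5} = v_{1} + v_{2}  →  sig = ⟨2 | 1 1⟩
  {1,5}:  v_{1} + v_{5} = 2·v_{2}  →  sig = ⟨2 | 2⟩
  {2,4}:  v_{2} + v_{4} = 2·v_{1}  →  sig = ⟨2 | 2⟩
  {5,6}:  v_{5} + v_{6} = 2·v_{3}  →  sig = ⟨2 | 2⟩

Hence PRS(X_Σ) =
    ⟨2 | 0⟩
    ⟨2 | 0⟩
    ⟨2 | 1⟩
    ⟨2 | 1⟩
    ⟨2 | 1⟩
    ⟨2 | 1⟩
    ⟨2 | 1⟩
    ⟨2 | 1⟩
    ⟨2 | 1⟩
    ⟨2 | 1⟩
    ⟨2 | 1 1⟩
    ⟨2 | 2⟩
    ⟨2 | 2⟩
    ⟨2 | 2⟩


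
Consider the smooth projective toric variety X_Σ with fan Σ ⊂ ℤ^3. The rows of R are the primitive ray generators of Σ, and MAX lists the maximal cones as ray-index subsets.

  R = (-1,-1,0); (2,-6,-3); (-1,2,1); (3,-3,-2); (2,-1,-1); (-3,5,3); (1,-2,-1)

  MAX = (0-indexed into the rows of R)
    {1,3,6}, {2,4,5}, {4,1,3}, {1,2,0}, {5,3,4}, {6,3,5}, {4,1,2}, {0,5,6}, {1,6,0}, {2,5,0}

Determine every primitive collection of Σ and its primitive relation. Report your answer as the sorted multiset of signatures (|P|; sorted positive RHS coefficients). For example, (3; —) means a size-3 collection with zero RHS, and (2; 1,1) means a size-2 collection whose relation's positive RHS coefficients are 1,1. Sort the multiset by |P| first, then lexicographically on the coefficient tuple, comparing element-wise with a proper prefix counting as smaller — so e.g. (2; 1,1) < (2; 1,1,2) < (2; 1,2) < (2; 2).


Minimal non-faces — 6 found among 7 rays, 10 max cones:

  P = {2,6}:  v_{2} + v_{6} = 0  →  sig = (2; —)
  P = {0,4}:  v_{0} + v_{4} = v_{6}  →  sig = (2; 1)
  P = {1,5}:  v_{1} + v_{5} = v_{0}  →  sig = (2; 1)
  P = {2,3}:  v_{2} + v_{3} = v_{4}  →  sig = (2; 1)
  P = {4,6}:  v_{4} + v_{6} = v_{3}  →  sig = (2; 1)
  P = {0,3}:  v_{0} + v_{3} = 2·v_{6}  →  sig = (2; 2)

Sorted signature multiset PRS(X):
[(2; —), (2; 1), (2; 1), (2; 1), (2; 1), (2; 2)]


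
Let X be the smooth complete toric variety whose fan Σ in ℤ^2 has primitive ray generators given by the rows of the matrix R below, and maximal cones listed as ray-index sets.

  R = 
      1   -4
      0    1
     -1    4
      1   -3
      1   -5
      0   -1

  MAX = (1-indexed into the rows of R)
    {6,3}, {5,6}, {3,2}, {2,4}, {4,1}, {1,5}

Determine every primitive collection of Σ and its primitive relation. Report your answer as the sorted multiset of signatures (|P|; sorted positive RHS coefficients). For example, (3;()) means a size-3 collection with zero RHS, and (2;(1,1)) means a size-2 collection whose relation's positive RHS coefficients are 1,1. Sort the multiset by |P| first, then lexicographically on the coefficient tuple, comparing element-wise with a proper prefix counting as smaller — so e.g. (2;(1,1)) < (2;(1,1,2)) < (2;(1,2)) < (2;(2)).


Primitive collections (9):

  {1,3}:  v_{1} + v_{3} = 0 — sig = (2;())
  {2,6}:  v_{2} + v_{6} = 0 — sig = (2;())
  {1,2}:  v_{1} + v_{2} = v_{4} — sig = (2;(1))
  {1,6}:  v_{1} + v_{6} = v_{5} — sig = (2;(1))
  {2,5}:  v_{2} + v_{5} = v_{1} — sig = (2;(1))
  {3,4}:  v_{3} + v_{4} = v_{2} — sig = (2;(1))
  {3,5}:  v_{3} + v_{5} = v_{6} — sig = (2;(1))
  {4,6}:  v_{4} + v_{6} = v_{1} — sig = (2;(1))
  {4,5}:  v_{4} + v_{5} = 2·v_{1} — sig = (2;(2))

so the primitive-relation signature multiset is
    (2;())
    (2;())
    (2;(1))
    (2;(1))
    (2;(1))
    (2;(1))
    (2;(1))
    (2;(1))
    (2;(2))
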